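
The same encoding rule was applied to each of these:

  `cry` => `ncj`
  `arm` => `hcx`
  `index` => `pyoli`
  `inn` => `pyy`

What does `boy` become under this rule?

mvj

The rule splits by letter class: vowels +7, consonants +11.
Applying it to boy: b(cons)+11=m, o(vowel)+7=v, y(cons)+11=j.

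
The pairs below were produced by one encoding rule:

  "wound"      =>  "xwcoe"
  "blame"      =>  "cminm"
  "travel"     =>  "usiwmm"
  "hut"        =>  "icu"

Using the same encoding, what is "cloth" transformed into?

dmwui

The shift depends on letter class: consonant w→x is +1, but vowel o→w is +8. Vowels shift forward by 8 and consonants shift forward by 1.
On cloth: c(cons)+1=d, l(cons)+1=m, o(vowel)+8=w, t(cons)+1=u, h(cons)+1=i.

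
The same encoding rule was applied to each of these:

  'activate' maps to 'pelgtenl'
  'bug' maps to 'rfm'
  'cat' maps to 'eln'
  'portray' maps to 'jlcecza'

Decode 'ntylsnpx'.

mechanic

The output letters match the input read backwards, each shifted +11: activate reversed is etavitca. Read the word backwards and shift each letter +11.
Decoding ntylsnpx: shift back: n−11=c, t−11=i, y−11=n, l−11=a, s−11=h, n−11=c, p−11=e, x−11=m → cinahcem; then reverse → mechanic.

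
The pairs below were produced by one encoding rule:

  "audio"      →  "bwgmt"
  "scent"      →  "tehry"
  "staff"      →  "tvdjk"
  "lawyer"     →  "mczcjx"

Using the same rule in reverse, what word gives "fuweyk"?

Each letter shifts forward by (position + 1), i.e. 1, 2, 3, … — the shift grows by one for each successive letter.
Reversing it on fuweyk: f−1=e, u−2=s, w−3=t, e−4=a, y−5=t, k−6=e.

estate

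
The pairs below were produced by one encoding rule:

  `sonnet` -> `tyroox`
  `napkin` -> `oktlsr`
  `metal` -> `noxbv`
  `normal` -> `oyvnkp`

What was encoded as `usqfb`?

timer

Shifts by position in sonnet: pos 0: s→t (+1), pos 1: o→y (+10), pos 2: n→r (+4), pos 3: n→o (+1), pos 4: e→o (+10), pos 5: t→x (+4) — repeating every 3. A repeating key of period 3 is used — shifts +1, +10, +4 over and over.
Decoding usqfb: u−1=t, s−10=i, q−4=m, f−1=e, b−10=r.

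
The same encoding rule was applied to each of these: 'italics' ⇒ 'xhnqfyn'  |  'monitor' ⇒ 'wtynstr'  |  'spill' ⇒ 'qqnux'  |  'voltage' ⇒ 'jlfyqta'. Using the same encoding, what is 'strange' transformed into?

The word is reversed, then every letter is shifted forward by 5.
On strange: reverse → egnarts; then shift: e+5=j, g+5=l, n+5=s, a+5=f, r+5=w, t+5=y, s+5=x.

jlsfwyx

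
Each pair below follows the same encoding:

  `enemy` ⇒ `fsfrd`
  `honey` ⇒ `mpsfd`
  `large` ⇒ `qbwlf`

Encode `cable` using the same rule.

hbgqf

The shift depends on letter class: consonant n→s is +5, but vowel e→f is +1. Two shifts are in play — +1 for a/e/i/o/u, +5 for every other letter.
On cable: c(cons)+5=h, a(vowel)+1=b, b(cons)+5=g, l(cons)+5=q, e(vowel)+1=f.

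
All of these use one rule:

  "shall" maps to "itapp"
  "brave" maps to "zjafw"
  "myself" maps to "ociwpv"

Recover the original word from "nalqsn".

s(18)→i(8) and h(7)→t(19) fit y≡25x+0 (mod 26); the inverse of 25 mod 26 is 25. Treating letters as 0–25, the rule is x ↦ 25x + 0 (mod 26).
Undoing it on nalqsn: n(13)→25·(13−0)≡13=n; a(0)→25·(0−0)≡0=a; l(11)→25·(11−0)≡15=p; q(16)→25·(16−0)≡10=k; s(18)→25·(18−0)≡8=i; n(13)→25·(13−0)≡13=n (all mod 26).

napkin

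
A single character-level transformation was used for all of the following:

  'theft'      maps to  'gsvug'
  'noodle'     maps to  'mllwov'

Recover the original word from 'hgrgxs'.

Each pair mirrors across the alphabet (t↔g, h↔s, e↔v): positions sum to 25. Each letter is replaced by its mirror in the alphabet: a↔z, b↔y, c↔x, and so on (the Atbash cipher).
Reversing it on hgrgxs: h↔s, g↔t, r↔i, g↔t, x↔c, s↔h.

stitch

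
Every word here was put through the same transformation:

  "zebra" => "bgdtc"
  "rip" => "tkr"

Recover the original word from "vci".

tag

Compare letters: z→b is +2, e→g is +2, b→d is +2 — a constant shift. Each letter is shifted forward by 2 in the alphabet (a Caesar shift of +2).
Reversing it on vci: v−2=t, c−2=a, i−2=g.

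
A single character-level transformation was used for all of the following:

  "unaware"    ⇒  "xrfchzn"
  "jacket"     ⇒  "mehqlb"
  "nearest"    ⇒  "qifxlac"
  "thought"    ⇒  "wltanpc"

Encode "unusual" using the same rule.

xrzybiu

In unaware: u→x is +3, n→r is +4, a→f is +5, w→c is +6 — the shift increases by 1 each position. The shift increases by 1 at each position, starting from +3: 3, 4, 5, ….
For unusual: u+3=x, n+4=r, u+5=z, s+6=y, u+7=b, a+8=i, l+9=u.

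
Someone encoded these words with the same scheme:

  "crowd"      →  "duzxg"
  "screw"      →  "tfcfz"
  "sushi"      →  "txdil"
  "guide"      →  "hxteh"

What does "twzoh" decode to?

Shifts by position in crowd: pos 0: c→d (+1), pos 1: r→u (+3), pos 2: o→z (+11), pos 3: w→x (+1), pos 4: d→g (+3) — repeating every 3. A repeating key of period 3 is used — shifts +1, +3, +11 over and over.
Undoing it on twzoh: t−1=s, w−3=t, z−11=o, o−1=n, h−3=e.

stone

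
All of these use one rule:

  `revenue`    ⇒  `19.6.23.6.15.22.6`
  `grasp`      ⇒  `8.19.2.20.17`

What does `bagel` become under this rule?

3.2.8.6.13

r is letter #18 and maps to 19: an offset of 1. Letters become their 1-based position plus 1 (so a→2, b→3, …).
On bagel: b=2→3, a=1→2, g=7→8, e=5→6, l=12→13.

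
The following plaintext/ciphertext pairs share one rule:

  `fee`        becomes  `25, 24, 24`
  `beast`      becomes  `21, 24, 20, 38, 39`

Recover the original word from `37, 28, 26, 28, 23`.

f is letter #6 and maps to 25: an offset of 19. Each letter is replaced by its alphabet position (a=1..z=26) + 19.
Decoding 37, 28, 26, 28, 23: 37→(37−19)÷1=18=r, 28→(28−19)÷1=9=i, 26→(26−19)÷1=7=g, 28→(28−19)÷1=9=i, 23→(23−19)÷1=4=d.

rigid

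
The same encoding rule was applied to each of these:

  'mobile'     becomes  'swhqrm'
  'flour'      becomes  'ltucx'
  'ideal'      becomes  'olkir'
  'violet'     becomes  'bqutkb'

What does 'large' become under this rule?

rixok

Shifts by position in mobile: pos 0: m→s (+6), pos 1: o→w (+8), pos 2: b→h (+6), pos 3: i→q (+8) — repeating every 2. It's a Vigenère-style cipher with numeric key [6,8]: position i shifts by key[i mod 2].
On large: l+6=r, a+8=i, r+6=x, g+8=o, e+6=k.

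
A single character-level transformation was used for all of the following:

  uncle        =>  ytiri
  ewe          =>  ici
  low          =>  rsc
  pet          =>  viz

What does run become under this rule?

xyt

The rule splits by letter class: vowels +4, consonants +6.
On run: r(cons)+6=x, u(vowel)+4=y, n(cons)+6=t.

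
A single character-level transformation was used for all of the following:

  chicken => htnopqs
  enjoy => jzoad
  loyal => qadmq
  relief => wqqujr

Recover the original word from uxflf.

It's a Vigenère-style cipher with numeric key [5,12]: position i shifts by key[i mod 2].
Decoding uxflf: u−5=p, x−12=l, f−5=a, l−12=z, f−5=a.

plaza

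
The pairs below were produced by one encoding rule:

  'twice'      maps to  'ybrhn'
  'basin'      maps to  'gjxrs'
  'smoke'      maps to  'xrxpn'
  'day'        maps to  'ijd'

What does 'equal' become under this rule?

The shift depends on letter class: consonant t→y is +5, but vowel i→r is +9. Vowels shift forward by 9 and consonants shift forward by 5.
For equal: e(vowel)+9=n, q(cons)+5=v, u(vowel)+9=d, a(vowel)+9=j, l(cons)+5=q.

nvdjq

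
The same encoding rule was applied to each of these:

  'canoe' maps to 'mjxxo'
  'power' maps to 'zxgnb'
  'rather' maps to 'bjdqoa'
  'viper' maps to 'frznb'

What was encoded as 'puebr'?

flush

Shifts by position in canoe: pos 0: c→m (+10), pos 1: a→j (+9), pos 2: n→x (+10), pos 3: o→x (+9) — repeating every 2. It's a Vigenère-style cipher with numeric key [10,9]: position i shifts by key[i mod 2].
Reversing it on puebr: p−10=f, u−9=l, e−10=u, b−9=s, r−10=h.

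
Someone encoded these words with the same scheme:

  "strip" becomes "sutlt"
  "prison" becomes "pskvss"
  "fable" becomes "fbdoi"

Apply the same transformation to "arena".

asgqe

In strip: s→s is +0, t→u is +1, r→t is +2, i→l is +3 — the shift increases by 1 each position. Each letter shifts forward by its position index (0, 1, 2, …) — the shift grows by one for each successive letter.
On arena: a+0=a, r+1=s, e+2=g, n+3=q, a+4=e.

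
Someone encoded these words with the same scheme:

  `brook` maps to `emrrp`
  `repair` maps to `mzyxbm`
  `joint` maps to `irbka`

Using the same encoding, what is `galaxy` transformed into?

b(1)→e(4) and r(17)→m(12) fit y≡7x+23 (mod 26); the inverse of 7 mod 26 is 15. This is an affine cipher: with a=0,…,z=25, each position x becomes (7x+23) mod 26.
For galaxy: g(6)→7·6+23≡13=n; a(0)→7·0+23≡23=x; l(11)→7·11+23≡22=w; a(0)→7·0+23≡23=x; x(23)→7·23+23≡2=c; y(24)→7·24+23≡9=j (all mod 26).

nxwxcj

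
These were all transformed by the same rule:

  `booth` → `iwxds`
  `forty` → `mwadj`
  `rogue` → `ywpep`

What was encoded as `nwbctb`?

Letter i (0-indexed) is shifted by i+7, so successive shifts are 7, 8, 9, ….
Reversing it on nwbctb: n−7=g, w−8=o, b−9=s, c−10=s, t−11=i, b−12=p.

gossip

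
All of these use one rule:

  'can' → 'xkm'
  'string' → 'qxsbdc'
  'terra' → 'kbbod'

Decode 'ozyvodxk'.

antelope

The output letters match the input read backwards, each shifted +10: can reversed is nac. Read the word backwards and shift each letter +10.
Reversing it on ozyvodxk: shift back: o−10=e, z−10=p, y−10=o, v−10=l, o−10=e, d−10=t, x−10=n, k−10=a → epoletna; then reverse → antelope.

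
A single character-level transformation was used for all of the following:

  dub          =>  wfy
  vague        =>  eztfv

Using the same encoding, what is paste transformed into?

Each letter is replaced by its mirror in the alphabet: a↔z, b↔y, c↔x, and so on (the Atbash cipher).
Applying it to paste: p↔k, a↔z, s↔h, t↔g, e↔v.

kzhgv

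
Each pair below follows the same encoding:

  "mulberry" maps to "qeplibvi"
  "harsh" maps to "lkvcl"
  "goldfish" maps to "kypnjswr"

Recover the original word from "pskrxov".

Shifts by position in mulberry: pos 0: m→q (+4), pos 1: u→e (+10), pos 2: l→p (+4), pos 3: b→l (+10) — repeating every 2. A repeating key of period 2 is used — shifts +4, +10 over and over.
Decoding pskrxov: p−4=l, s−10=i, k−4=g, r−10=h, x−4=t, o−10=e, v−4=r.

lighter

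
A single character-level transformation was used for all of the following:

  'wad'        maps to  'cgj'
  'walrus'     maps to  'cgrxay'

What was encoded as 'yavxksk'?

This is a Caesar cipher with shift 6.
Decoding yavxksk: y−6=s, a−6=u, v−6=p, x−6=r, k−6=e, s−6=m, k−6=e.

supreme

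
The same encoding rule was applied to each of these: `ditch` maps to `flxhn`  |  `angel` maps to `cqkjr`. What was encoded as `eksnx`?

In ditch: d→f is +2, i→l is +3, t→x is +4, c→h is +5 — the shift increases by 1 each position. The shift increases by 1 at each position, starting from +2: 2, 3, 4, ….
Reversing it on eksnx: e−2=c, k−3=h, s−4=o, n−5=i, x−6=r.

choir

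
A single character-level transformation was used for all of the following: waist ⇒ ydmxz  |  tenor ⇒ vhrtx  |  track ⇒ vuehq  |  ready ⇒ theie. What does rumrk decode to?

prime

Each letter shifts forward by (position + 2), i.e. 2, 3, 4, … — the shift grows by one for each successive letter.
Decoding rumrk: r−2=p, u−3=r, m−4=i, r−5=m, k−6=e.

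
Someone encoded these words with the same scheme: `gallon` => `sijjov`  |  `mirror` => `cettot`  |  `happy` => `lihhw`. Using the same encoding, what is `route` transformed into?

toyfg

g(6)→s(18) and a(0)→i(8) fit y≡19x+8 (mod 26); the inverse of 19 mod 26 is 11. Treating letters as 0–25, the rule is x ↦ 19x + 8 (mod 26).
On route: r(17)→19·17+8≡19=t; o(14)→19·14+8≡14=o; u(20)→19·20+8≡24=y; t(19)→19·19+8≡5=f; e(4)→19·4+8≡6=g (all mod 26).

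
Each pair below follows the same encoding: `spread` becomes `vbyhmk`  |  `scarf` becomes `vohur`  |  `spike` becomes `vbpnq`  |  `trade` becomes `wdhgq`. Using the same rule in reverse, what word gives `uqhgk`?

A repeating key of period 3 is used — shifts +3, +12, +7 over and over.
Reversing it on uqhgk: u−3=r, q−12=e, h−7=a, g−3=d, k−12=y.

ready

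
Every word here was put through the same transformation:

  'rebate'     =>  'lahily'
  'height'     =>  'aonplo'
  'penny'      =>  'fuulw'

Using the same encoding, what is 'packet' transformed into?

The word is reversed, then every letter is shifted forward by 7.
Applying it to packet: reverse → tekcap; then shift: t+7=a, e+7=l, k+7=r, c+7=j, a+7=h, p+7=w.

alrjhw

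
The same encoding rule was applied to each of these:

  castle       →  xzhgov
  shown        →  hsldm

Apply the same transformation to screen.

Each pair mirrors across the alphabet (c↔x, a↔z, s↔h): positions sum to 25. Each letter is replaced by its mirror in the alphabet: a↔z, b↔y, c↔x, and so on (the Atbash cipher).
For screen: s↔h, c↔x, r↔i, e↔v, e↔v, n↔m.

hxivvm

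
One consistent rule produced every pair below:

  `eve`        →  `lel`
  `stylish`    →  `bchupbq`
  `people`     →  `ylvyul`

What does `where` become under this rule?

fqlal

The shift depends on letter class: consonant v→e is +9, but vowel e→l is +7. The rule splits by letter class: vowels +7, consonants +9.
For where: w(cons)+9=f, h(cons)+9=q, e(vowel)+7=l, r(cons)+9=a, e(vowel)+7=l.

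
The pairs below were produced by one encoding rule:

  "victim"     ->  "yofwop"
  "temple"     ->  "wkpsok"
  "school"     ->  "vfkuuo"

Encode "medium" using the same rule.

The rule splits by letter class: vowels +6, consonants +3.
Applying it to medium: m(cons)+3=p, e(vowel)+6=k, d(cons)+3=g, i(vowel)+6=o, u(vowel)+6=a, m(cons)+3=p.

pkgoap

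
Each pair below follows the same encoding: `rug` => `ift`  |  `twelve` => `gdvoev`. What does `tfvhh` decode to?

guess

Each pair mirrors across the alphabet (r↔i, u↔f, g↔t): positions sum to 25. Each letter is replaced by its mirror in the alphabet: a↔z, b↔y, c↔x, and so on (the Atbash cipher).
Decoding tfvhh: t↔g, f↔u, v↔e, h↔s, h↔s.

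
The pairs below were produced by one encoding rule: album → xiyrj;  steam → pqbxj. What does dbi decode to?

Compare letters: a→x is +23, l→i is +23, b→y is +23 — a constant shift. Every letter moves 23 places later in the alphabet, wrapping around z→a.
Reversing it on dbi: d−23=g, b−23=e, i−23=l.

gel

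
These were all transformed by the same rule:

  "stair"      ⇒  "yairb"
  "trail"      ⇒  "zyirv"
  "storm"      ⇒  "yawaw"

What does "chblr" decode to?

In stair: s→y is +6, t→a is +7, a→i is +8, i→r is +9 — the shift increases by 1 each position. The shift increases by 1 at each position, starting from +6: 6, 7, 8, ….
Reversing it on chblr: c−6=w, h−7=a, b−8=t, l−9=c, r−10=h.

watch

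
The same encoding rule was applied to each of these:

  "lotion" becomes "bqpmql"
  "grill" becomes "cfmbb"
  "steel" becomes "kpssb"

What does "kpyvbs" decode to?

This is an affine cipher: with a=0,…,z=25, each position x becomes (5x+24) mod 26.
Reversing it on kpyvbs: k(10)→21·(10−24)≡18=s; p(15)→21·(15−24)≡19=t; y(24)→21·(24−24)≡0=a; v(21)→21·(21−24)≡15=p; b(1)→21·(1−24)≡11=l; s(18)→21·(18−24)≡4=e (all mod 26).

staple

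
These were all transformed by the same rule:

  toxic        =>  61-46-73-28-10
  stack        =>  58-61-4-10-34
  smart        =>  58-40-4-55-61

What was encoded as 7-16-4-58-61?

beast

The formula is n = 3×(alphabet index, a=1) + 1.
Reversing it on 7-16-4-58-61: 7→(7−1)÷3=2=b, 16→(16−1)÷3=5=e, 4→(4−1)÷3=1=a, 58→(58−1)÷3=19=s, 61→(61−1)÷3=20=t.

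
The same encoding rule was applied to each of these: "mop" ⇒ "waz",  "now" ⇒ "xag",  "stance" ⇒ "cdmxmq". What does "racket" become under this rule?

bmmuqd

The shift depends on letter class: consonant m→w is +10, but vowel o→a is +12. Two shifts are in play — +12 for a/e/i/o/u, +10 for every other letter.
Applying it to racket: r(cons)+10=b, a(vowel)+12=m, c(cons)+10=m, k(cons)+10=u, e(vowel)+12=q, t(cons)+10=d.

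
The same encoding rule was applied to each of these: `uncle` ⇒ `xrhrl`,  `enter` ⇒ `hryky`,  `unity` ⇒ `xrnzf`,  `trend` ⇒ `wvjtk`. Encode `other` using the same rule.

rxmky

In uncle: u→x is +3, n→r is +4, c→h is +5, l→r is +6 — the shift increases by 1 each position. Letter i (0-indexed) is shifted by i+3, so successive shifts are 3, 4, 5, ….
On other: o+3=r, t+4=x, h+5=m, e+6=k, r+7=y.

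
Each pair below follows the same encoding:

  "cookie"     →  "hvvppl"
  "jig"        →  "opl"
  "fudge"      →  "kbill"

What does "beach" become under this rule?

glhhm

The shift depends on letter class: consonant c→h is +5, but vowel o→v is +7. Two shifts are in play — +7 for a/e/i/o/u, +5 for every other letter.
Applying it to beach: b(cons)+5=g, e(vowel)+7=l, a(vowel)+7=h, c(cons)+5=h, h(cons)+5=m.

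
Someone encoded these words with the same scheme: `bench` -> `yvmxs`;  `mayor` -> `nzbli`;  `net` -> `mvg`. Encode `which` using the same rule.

dsrxs

Letters are reflected about the middle of the alphabet (position → 25−position): Atbash.
For which: w↔d, h↔s, i↔r, c↔x, h↔s.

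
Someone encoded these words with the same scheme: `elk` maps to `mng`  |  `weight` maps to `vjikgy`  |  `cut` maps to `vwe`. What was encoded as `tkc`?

The output letters match the input read backwards, each shifted +2: elk reversed is kle. Read the word backwards and shift each letter +2.
Decoding tkc: shift back: t−2=r, k−2=i, c−2=a → ria; then reverse → air.

air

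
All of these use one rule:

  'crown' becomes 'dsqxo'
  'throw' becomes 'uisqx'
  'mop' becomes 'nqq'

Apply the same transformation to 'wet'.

xgu

The shift depends on letter class: consonant c→d is +1, but vowel o→q is +2. Vowels shift forward by 2 and consonants shift forward by 1.
Applying it to wet: w(cons)+1=x, e(vowel)+2=g, t(cons)+1=u.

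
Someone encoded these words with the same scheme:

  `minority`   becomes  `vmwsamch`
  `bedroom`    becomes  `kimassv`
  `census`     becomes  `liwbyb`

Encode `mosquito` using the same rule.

Two shifts are in play — +4 for a/e/i/o/u, +9 for every other letter.
Applying it to mosquito: m(cons)+9=v, o(vowel)+4=s, s(cons)+9=b, q(cons)+9=z, u(vowel)+4=y, i(vowel)+4=m, t(cons)+9=c, o(vowel)+4=s.

vsbzymcs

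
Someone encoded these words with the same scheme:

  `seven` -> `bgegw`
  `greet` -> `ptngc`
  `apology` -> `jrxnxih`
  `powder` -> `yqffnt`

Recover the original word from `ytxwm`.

It's a Vigenère-style cipher with numeric key [9,2]: position i shifts by key[i mod 2].
Decoding ytxwm: y−9=p, t−2=r, x−9=o, w−2=u, m−9=d.

proud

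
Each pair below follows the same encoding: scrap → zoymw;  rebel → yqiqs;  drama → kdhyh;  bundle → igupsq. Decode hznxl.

It's a Vigenère-style cipher with numeric key [7,12]: position i shifts by key[i mod 2].
Undoing it on hznxl: h−7=a, z−12=n, n−7=g, x−12=l, l−7=e.

angle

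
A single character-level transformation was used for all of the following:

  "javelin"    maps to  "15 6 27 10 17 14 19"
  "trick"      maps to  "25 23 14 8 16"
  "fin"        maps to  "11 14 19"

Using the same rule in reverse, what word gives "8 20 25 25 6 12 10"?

cottage

Letters become their 1-based position plus 5 (so a→6, b→7, …).
Undoing it on 8 20 25 25 6 12 10: 8→(8−5)÷1=3=c, 20→(20−5)÷1=15=o, 25→(25−5)÷1=20=t, 25→(25−5)÷1=20=t, 6→(6−5)÷1=1=a, 12→(12−5)÷1=7=g, 10→(10−5)÷1=5=e.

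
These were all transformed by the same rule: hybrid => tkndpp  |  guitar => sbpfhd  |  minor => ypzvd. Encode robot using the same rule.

dvnvf

The rule splits by letter class: vowels +7, consonants +12.
For robot: r(cons)+12=d, o(vowel)+7=v, b(cons)+12=n, o(vowel)+7=v, t(cons)+12=f.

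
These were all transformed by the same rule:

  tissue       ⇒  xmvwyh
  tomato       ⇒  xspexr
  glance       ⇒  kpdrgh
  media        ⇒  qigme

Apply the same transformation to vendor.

Shifts by position in tissue: pos 0: t→x (+4), pos 1: i→m (+4), pos 2: s→v (+3), pos 3: s→w (+4), pos 4: u→y (+4), pos 5: e→h (+3) — repeating every 3. A repeating key of period 3 is used — shifts +4, +4, +3 over and over.
On vendor: v+4=z, e+4=i, n+3=q, d+4=h, o+4=s, r+3=u.

ziqhsu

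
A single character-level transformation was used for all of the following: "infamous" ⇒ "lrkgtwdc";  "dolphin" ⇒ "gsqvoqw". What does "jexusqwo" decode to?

Each letter shifts forward by (position + 3), i.e. 3, 4, 5, … — the shift grows by one for each successive letter.
Reversing it on jexusqwo: j−3=g, e−4=a, x−5=s, u−6=o, s−7=l, q−8=i, w−9=n, o−10=e.

gasoline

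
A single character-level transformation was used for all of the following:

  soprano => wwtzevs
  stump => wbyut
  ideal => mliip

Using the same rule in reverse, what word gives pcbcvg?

luxury

Shifts by position in soprano: pos 0: s→w (+4), pos 1: o→w (+8), pos 2: p→t (+4), pos 3: r→z (+8) — repeating every 2. The shifts repeat in a cycle of length 2: positions 0,1,… shift by +4, +8, then the pattern repeats.
Decoding pcbcvg: p−4=l, c−8=u, b−4=x, c−8=u, v−4=r, g−8=y.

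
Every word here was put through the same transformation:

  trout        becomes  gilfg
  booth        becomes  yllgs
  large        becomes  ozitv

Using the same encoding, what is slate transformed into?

Each pair mirrors across the alphabet (t↔g, r↔i, o↔l): positions sum to 25. This is the alphabet-reversal cipher (Atbash): a becomes z, b becomes y, etc.
Applying it to slate: s↔h, l↔o, a↔z, t↔g, e↔v.

hozgv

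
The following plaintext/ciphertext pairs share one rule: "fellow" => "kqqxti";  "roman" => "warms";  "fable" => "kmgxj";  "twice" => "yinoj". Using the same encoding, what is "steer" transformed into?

It's a Vigenère-style cipher with numeric key [5,12]: position i shifts by key[i mod 2].
On steer: s+5=x, t+12=f, e+5=j, e+12=q, r+5=w.

xfjqw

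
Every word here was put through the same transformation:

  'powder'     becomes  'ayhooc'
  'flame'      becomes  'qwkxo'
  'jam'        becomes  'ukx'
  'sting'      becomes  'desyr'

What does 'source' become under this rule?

The shift depends on letter class: consonant p→a is +11, but vowel o→y is +10. The rule splits by letter class: vowels +10, consonants +11.
For source: s(cons)+11=d, o(vowel)+10=y, u(vowel)+10=e, r(cons)+11=c, c(cons)+11=n, e(vowel)+10=o.

dyecno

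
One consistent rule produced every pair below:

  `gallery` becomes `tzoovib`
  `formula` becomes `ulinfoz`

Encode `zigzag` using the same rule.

artazt

Each pair mirrors across the alphabet (g↔t, a↔z, l↔o): positions sum to 25. Each letter is replaced by its mirror in the alphabet: a↔z, b↔y, c↔x, and so on (the Atbash cipher).
On zigzag: z↔a, i↔r, g↔t, z↔a, a↔z, g↔t.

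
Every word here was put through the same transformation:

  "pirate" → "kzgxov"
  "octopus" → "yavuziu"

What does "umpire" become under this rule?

The word is reversed, then every letter is shifted forward by 6.
Applying it to umpire: reverse → eripmu; then shift: e+6=k, r+6=x, i+6=o, p+6=v, m+6=s, u+6=a.

kxovsa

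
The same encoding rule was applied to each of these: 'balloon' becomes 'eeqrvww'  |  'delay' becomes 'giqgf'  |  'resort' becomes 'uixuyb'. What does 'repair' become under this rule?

uiugpz

In balloon: b→e is +3, a→e is +4, l→q is +5, l→r is +6 — the shift increases by 1 each position. The shift increases by 1 at each position, starting from +3: 3, 4, 5, ….
Applying it to repair: r+3=u, e+4=i, p+5=u, a+6=g, i+7=p, r+8=z.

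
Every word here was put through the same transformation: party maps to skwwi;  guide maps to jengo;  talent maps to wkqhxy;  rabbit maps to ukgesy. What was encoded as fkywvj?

cattle

Shifts by position in party: pos 0: p→s (+3), pos 1: a→k (+10), pos 2: r→w (+5), pos 3: t→w (+3), pos 4: y→i (+10) — repeating every 3. The shifts repeat in a cycle of length 3: positions 0,1,… shift by +3, +10, +5, then the pattern repeats.
Reversing it on fkywvj: f−3=c, k−10=a, y−5=t, w−3=t, v−10=l, j−5=e.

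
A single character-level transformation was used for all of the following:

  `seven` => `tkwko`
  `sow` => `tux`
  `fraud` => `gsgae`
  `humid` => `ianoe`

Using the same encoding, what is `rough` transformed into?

Two shifts are in play — +6 for a/e/i/o/u, +1 for every other letter.
For rough: r(cons)+1=s, o(vowel)+6=u, u(vowel)+6=a, g(cons)+1=h, h(cons)+1=i.

suahi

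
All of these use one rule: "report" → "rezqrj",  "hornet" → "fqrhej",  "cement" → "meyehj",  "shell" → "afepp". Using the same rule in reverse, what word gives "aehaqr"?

Each letter's alphabet position (a=0..z=25) is mapped through 9·x+20 mod 26 — an affine cipher.
Undoing it on aehaqr: a(0)→3·(0−20)≡18=s; e(4)→3·(4−20)≡4=e; h(7)→3·(7−20)≡13=n; a(0)→3·(0−20)≡18=s; q(16)→3·(16−20)≡14=o; r(17)→3·(17−20)≡17=r (all mod 26).

sensor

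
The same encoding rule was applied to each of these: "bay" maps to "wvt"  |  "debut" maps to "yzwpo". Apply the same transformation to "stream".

nomzvh

Each letter is shifted forward by 21 in the alphabet (a Caesar shift of +21).
Applying it to stream: s+21=n, t+21=o, r+21=m, e+21=z, a+21=v, m+21=h.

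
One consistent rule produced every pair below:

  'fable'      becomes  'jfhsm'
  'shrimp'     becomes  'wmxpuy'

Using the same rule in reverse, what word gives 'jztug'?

In fable: f→j is +4, a→f is +5, b→h is +6, l→s is +7 — the shift increases by 1 each position. Letter i (0-indexed) is shifted by i+4, so successive shifts are 4, 5, 6, ….
Decoding jztug: j−4=f, z−5=u, t−6=n, u−7=n, g−8=y.

funny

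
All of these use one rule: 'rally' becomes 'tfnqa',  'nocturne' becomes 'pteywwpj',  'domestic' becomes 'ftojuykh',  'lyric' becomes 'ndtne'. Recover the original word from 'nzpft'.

lunar

Shifts by position in rally: pos 0: r→t (+2), pos 1: a→f (+5), pos 2: l→n (+2), pos 3: l→q (+5) — repeating every 2. The shifts repeat in a cycle of length 2: positions 0,1,… shift by +2, +5, then the pattern repeats.
Reversing it on nzpft: n−2=l, z−5=u, p−2=n, f−5=a, t−2=r.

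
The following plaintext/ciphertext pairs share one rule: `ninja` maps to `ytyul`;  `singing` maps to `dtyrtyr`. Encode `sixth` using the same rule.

dties

Compare letters: n→y is +11, i→t is +11, n→y is +11 — a constant shift. Each letter is shifted forward by 11 in the alphabet (a Caesar shift of +11).
Applying it to sixth: s+11=d, i+11=t, x+11=i, t+11=e, h+11=s.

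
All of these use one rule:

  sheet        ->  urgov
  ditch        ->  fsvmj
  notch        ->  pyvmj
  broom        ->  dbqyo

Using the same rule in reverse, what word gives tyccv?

Shifts by position in sheet: pos 0: s→u (+2), pos 1: h→r (+10), pos 2: e→g (+2), pos 3: e→o (+10) — repeating every 2. It's a Vigenère-style cipher with numeric key [2,10]: position i shifts by key[i mod 2].
Reversing it on tyccv: t−2=r, y−10=o, c−2=a, c−10=s, v−2=t.

roast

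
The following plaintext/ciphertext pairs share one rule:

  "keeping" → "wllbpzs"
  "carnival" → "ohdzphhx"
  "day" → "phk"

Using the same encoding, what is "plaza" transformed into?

The rule splits by letter class: vowels +7, consonants +12.
Applying it to plaza: p(cons)+12=b, l(cons)+12=x, a(vowel)+7=h, z(cons)+12=l, a(vowel)+7=h.

bxhlh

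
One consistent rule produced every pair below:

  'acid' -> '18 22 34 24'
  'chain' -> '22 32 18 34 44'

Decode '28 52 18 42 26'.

a(#1)→18 and c(#3)→22: differences scale by 2, so n = 2·pos + 16. The formula is n = 2×(alphabet index, a=1) + 16.
Undoing it on 28 52 18 42 26: 28→(28−16)÷2=6=f, 52→(52−16)÷2=18=r, 18→(18−16)÷2=1=a, 42→(42−16)÷2=13=m, 26→(26−16)÷2=5=e.

frame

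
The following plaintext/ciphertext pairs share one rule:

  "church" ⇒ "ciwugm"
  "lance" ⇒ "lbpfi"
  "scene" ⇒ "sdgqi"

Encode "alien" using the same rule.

amkhr

In church: c→c is +0, h→i is +1, u→w is +2, r→u is +3 — the shift increases by 1 each position. Letter i (0-indexed) is shifted by i+0, so successive shifts are 0, 1, 2, ….
Applying it to alien: a+0=a, l+1=m, i+2=k, e+3=h, n+4=r.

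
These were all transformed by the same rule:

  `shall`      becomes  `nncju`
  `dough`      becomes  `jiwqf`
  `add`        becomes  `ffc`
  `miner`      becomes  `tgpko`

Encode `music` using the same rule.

Read the word backwards and shift each letter +2.
On music: reverse → cisum; then shift: c+2=e, i+2=k, s+2=u, u+2=w, m+2=o.

ekuwo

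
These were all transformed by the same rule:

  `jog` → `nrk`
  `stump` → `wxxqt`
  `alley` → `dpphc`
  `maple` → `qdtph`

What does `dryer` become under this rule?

hvchv

The shift depends on letter class: consonant j→n is +4, but vowel o→r is +3. The rule splits by letter class: vowels +3, consonants +4.
Applying it to dryer: d(cons)+4=h, r(cons)+4=v, y(cons)+4=c, e(vowel)+3=h, r(cons)+4=v.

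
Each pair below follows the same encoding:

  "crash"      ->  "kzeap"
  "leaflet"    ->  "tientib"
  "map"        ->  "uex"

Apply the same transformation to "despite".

liaxmbi

The shift depends on letter class: consonant c→k is +8, but vowel a→e is +4. Two shifts are in play — +4 for a/e/i/o/u, +8 for every other letter.
Applying it to despite: d(cons)+8=l, e(vowel)+4=i, s(cons)+8=a, p(cons)+8=x, i(vowel)+4=m, t(cons)+8=b, e(vowel)+4=i.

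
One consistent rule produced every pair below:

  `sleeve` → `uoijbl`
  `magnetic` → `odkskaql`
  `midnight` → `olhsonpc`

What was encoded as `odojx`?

In sleeve: s→u is +2, l→o is +3, e→i is +4, e→j is +5 — the shift increases by 1 each position. Letter i (0-indexed) is shifted by i+2, so successive shifts are 2, 3, 4, ….
Decoding odojx: o−2=m, d−3=a, o−4=k, j−5=e, x−6=r.

maker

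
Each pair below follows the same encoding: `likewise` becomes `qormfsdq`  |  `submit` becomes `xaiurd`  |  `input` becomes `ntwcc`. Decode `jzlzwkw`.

In likewise: l→q is +5, i→o is +6, k→r is +7, e→m is +8 — the shift increases by 1 each position. The shift increases by 1 at each position, starting from +5: 5, 6, 7, ….
Reversing it on jzlzwkw: j−5=e, z−6=t, l−7=e, z−8=r, w−9=n, k−10=a, w−11=l.

eternal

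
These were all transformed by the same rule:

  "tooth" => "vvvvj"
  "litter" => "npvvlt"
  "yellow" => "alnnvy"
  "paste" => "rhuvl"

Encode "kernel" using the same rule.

mltpln

The shift depends on letter class: consonant t→v is +2, but vowel o→v is +7. Two shifts are in play — +7 for a/e/i/o/u, +2 for every other letter.
For kernel: k(cons)+2=m, e(vowel)+7=l, r(cons)+2=t, n(cons)+2=p, e(vowel)+7=l, l(cons)+2=n.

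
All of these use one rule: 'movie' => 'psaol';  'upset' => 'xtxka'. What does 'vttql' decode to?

spoke

Letter i (0-indexed) is shifted by i+3, so successive shifts are 3, 4, 5, ….
Undoing it on vttql: v−3=s, t−4=p, t−5=o, q−6=k, l−7=e.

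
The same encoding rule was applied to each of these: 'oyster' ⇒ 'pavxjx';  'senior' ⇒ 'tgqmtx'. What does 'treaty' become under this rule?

In oyster: o→p is +1, y→a is +2, s→v is +3, t→x is +4 — the shift increases by 1 each position. Each letter shifts forward by (position + 1), i.e. 1, 2, 3, … — the shift grows by one for each successive letter.
Applying it to treaty: t+1=u, r+2=t, e+3=h, a+4=e, t+5=y, y+6=e.

utheye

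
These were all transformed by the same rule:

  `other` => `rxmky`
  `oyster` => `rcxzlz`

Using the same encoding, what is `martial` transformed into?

pewzpiu

The shift increases by 1 at each position, starting from +3: 3, 4, 5, ….
Applying it to martial: m+3=p, a+4=e, r+5=w, t+6=z, i+7=p, a+8=i, l+9=u.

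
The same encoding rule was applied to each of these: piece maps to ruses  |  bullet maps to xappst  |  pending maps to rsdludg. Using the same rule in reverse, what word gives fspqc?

p(15)→r(17) and i(8)→u(20) fit y≡7x+16 (mod 26); the inverse of 7 mod 26 is 15. Each letter's alphabet position (a=0..z=25) is mapped through 7·x+16 mod 26 — an affine cipher.
Undoing it on fspqc: f(5)→15·(5−16)≡17=r; s(18)→15·(18−16)≡4=e; p(15)→15·(15−16)≡11=l; q(16)→15·(16−16)≡0=a; c(2)→15·(2−16)≡24=y (all mod 26).

relay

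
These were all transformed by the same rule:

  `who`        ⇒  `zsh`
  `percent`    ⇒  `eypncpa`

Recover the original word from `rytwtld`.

sailing

The word is reversed, then every letter is shifted forward by 11.
Decoding rytwtld: shift back: r−11=g, y−11=n, t−11=i, w−11=l, t−11=i, l−11=a, d−11=s → gnilias; then reverse → sailing.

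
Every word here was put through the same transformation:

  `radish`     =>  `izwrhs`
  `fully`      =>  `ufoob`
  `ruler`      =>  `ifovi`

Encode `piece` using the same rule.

krvxv

Each pair mirrors across the alphabet (r↔i, a↔z, d↔w): positions sum to 25. Each letter is replaced by its mirror in the alphabet: a↔z, b↔y, c↔x, and so on (the Atbash cipher).
On piece: p↔k, i↔r, e↔v, c↔x, e↔v.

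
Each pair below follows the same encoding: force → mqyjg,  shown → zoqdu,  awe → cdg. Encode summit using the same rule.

The rule splits by letter class: vowels +2, consonants +7.
Applying it to summit: s(cons)+7=z, u(vowel)+2=w, m(cons)+7=t, m(cons)+7=t, i(vowel)+2=k, t(cons)+7=a.

zwttka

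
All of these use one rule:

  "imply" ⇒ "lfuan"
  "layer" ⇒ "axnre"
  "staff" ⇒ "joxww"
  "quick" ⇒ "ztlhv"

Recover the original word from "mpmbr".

dodge

i(8)→l(11) and m(12)→f(5) fit y≡5x+23 (mod 26); the inverse of 5 mod 26 is 21. Each letter's alphabet position (a=0..z=25) is mapped through 5·x+23 mod 26 — an affine cipher.
Decoding mpmbr: m(12)→21·(12−23)≡3=d; p(15)→21·(15−23)≡14=o; m(12)→21·(12−23)≡3=d; b(1)→21·(1−23)≡6=g; r(17)→21·(17−23)≡4=e (all mod 26).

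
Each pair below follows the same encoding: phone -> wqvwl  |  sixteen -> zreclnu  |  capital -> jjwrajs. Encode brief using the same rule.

Shifts by position in phone: pos 0: p→w (+7), pos 1: h→q (+9), pos 2: o→v (+7), pos 3: n→w (+9) — repeating every 2. It's a Vigenère-style cipher with numeric key [7,9]: position i shifts by key[i mod 2].
On brief: b+7=i, r+9=a, i+7=p, e+9=n, f+7=m.

iapnm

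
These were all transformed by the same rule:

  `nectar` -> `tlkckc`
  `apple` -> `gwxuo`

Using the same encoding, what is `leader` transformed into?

rlimoc

In nectar: n→t is +6, e→l is +7, c→k is +8, t→c is +9 — the shift increases by 1 each position. The shift increases by 1 at each position, starting from +6: 6, 7, 8, ….
Applying it to leader: l+6=r, e+7=l, a+8=i, d+9=m, e+10=o, r+11=c.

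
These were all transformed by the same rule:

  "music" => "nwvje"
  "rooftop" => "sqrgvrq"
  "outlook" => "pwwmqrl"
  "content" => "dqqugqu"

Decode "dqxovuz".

country

Shifts by position in music: pos 0: m→n (+1), pos 1: u→w (+2), pos 2: s→v (+3), pos 3: i→j (+1), pos 4: c→e (+2) — repeating every 3. It's a Vigenère-style cipher with numeric key [1,2,3]: position i shifts by key[i mod 3].
Reversing it on dqxovuz: d−1=c, q−2=o, x−3=u, o−1=n, v−2=t, u−3=r, z−1=y.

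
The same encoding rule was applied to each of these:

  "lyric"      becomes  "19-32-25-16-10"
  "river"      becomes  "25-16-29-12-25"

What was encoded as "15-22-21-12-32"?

honey

l is letter #12 and maps to 19: an offset of 7. The number is (letter's place in the alphabet, a=1) + 7.
Decoding 15-22-21-12-32: 15→(15−7)÷1=8=h, 22→(22−7)÷1=15=o, 21→(21−7)÷1=14=n, 12→(12−7)÷1=5=e, 32→(32−7)÷1=25=y.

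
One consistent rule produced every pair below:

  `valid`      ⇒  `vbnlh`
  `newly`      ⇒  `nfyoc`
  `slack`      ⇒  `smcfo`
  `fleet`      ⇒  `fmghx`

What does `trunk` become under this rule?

tswqo

In valid: v→v is +0, a→b is +1, l→n is +2, i→l is +3 — the shift increases by 1 each position. Each letter shifts forward by its position index (0, 1, 2, …) — the shift grows by one for each successive letter.
For trunk: t+0=t, r+1=s, u+2=w, n+3=q, k+4=o.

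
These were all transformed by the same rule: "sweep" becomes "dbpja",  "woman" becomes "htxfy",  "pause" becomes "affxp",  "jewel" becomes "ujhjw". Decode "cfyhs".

The shifts repeat in a cycle of length 2: positions 0,1,… shift by +11, +5, then the pattern repeats.
Reversing it on cfyhs: c−11=r, f−5=a, y−11=n, h−5=c, s−11=h.

ranch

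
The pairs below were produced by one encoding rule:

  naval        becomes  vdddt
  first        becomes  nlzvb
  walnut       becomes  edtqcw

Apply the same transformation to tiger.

Shifts by position in naval: pos 0: n→v (+8), pos 1: a→d (+3), pos 2: v→d (+8), pos 3: a→d (+3) — repeating every 2. The shifts repeat in a cycle of length 2: positions 0,1,… shift by +8, +3, then the pattern repeats.
On tiger: t+8=b, i+3=l, g+8=o, e+3=h, r+8=z.

blohz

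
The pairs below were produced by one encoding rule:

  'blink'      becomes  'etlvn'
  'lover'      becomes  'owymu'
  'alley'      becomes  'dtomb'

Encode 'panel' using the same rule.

siqmo

Shifts by position in blink: pos 0: b→e (+3), pos 1: l→t (+8), pos 2: i→l (+3), pos 3: n→v (+8) — repeating every 2. A repeating key of period 2 is used — shifts +3, +8 over and over.
On panel: p+3=s, a+8=i, n+3=q, e+8=m, l+3=o.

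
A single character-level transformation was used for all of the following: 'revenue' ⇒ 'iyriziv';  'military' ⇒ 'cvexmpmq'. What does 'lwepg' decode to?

The output letters match the input read backwards, each shifted +4: revenue reversed is eunever. Read the word backwards and shift each letter +4.
Reversing it on lwepg: shift back: l−4=h, w−4=s, e−4=a, p−4=l, g−4=c → hsalc; then reverse → clash.

clash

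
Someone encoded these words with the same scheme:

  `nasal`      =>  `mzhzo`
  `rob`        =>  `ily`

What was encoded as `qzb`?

Each pair mirrors across the alphabet (n↔m, a↔z, s↔h): positions sum to 25. Letters are reflected about the middle of the alphabet (position → 25−position): Atbash.
Reversing it on qzb: q↔j, z↔a, b↔y.

jay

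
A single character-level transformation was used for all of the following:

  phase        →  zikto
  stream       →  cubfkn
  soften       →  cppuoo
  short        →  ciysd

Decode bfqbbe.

Shifts by position in phase: pos 0: p→z (+10), pos 1: h→i (+1), pos 2: a→k (+10), pos 3: s→t (+1) — repeating every 2. The shifts repeat in a cycle of length 2: positions 0,1,… shift by +10, +1, then the pattern repeats.
Reversing it on bfqbbe: b−10=r, f−1=e, q−10=g, b−1=a, b−10=r, e−1=d.

regard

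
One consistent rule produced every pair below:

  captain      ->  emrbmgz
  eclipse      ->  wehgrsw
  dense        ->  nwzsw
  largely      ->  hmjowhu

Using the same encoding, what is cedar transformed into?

c(2)→e(4) and a(0)→m(12) fit y≡9x+12 (mod 26); the inverse of 9 mod 26 is 3. Treating letters as 0–25, the rule is x ↦ 9x + 12 (mod 26).
Applying it to cedar: c(2)→9·2+12≡4=e; e(4)→9·4+12≡22=w; d(3)→9·3+12≡13=n; a(0)→9·0+12≡12=m; r(17)→9·17+12≡9=j (all mod 26).

ewnmj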